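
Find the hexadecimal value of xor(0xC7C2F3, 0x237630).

0xE4B4C3

XOR each hex digit independently (no carries):
  C^2=E, 7^3=4, C^7=B, 2^6=4, F^3=C, 3^0=3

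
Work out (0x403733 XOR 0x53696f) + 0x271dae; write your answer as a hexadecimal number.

0x3a7c0a

First 0x403733 XOR 0x53696f = 0x135e5c.
Add column by column in base 16, right to left:
  c+e = a carry 1
  5+a+1 = 0 carry 1
  e+d+1 = c carry 1
  5+1+1 = 7
  3+7 = a
  1+2 = 3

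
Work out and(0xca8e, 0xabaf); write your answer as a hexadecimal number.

0x8a8e

AND each hex digit independently (no carries):
  c&a=8, a&b=a, 8&a=8, e&f=e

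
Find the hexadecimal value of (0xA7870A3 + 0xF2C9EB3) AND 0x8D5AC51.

0x8850C50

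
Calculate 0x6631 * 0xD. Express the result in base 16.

0x5307D

Multiply each base-16 digit by 13, carrying:
  1×13 = 13 → write D
  3×13 = 39 → write 7 carry 2
  6×13+2 = 80 → write 0 carry 5
  6×13+5 = 83 → write 3 carry 5
  remaining carry: 5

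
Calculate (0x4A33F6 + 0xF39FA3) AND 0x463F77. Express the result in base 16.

Add column by column in base 16, right to left:
  6+3 = 9
  F+A = 9 carry 1
  3+F+1 = 3 carry 1
  3+9+1 = D
  A+3 = D
  4+F = 3 carry 1
  final carry 1
Sum = 0x13DD399; now AND with 0x463F77:
  1&0=0, 3&4=0, D&6=4, D&3=1, 3&F=3, 9&7=1, 9&7=1

0x41311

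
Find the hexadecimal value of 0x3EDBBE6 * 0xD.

Multiply each base-16 digit by 13, carrying:
  6×13 = 78 → write E carry 4
  E×13+4 = 186 → write A carry 11
  B×13+11 = 154 → write A carry 9
  B×13+9 = 152 → write 8 carry 9
  D×13+9 = 178 → write 2 carry 11
  E×13+11 = 193 → write 1 carry 12
  3×13+12 = 51 → write 3 carry 3
  remaining carry: 3

0x33128AAE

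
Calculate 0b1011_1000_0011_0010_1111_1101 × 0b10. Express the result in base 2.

0b1011100000110010111111010

Multiply each base-2 digit by 2, carrying:
  1×2 = 2 → write 0 carry 1
  0×2+1 = 1 → write 1
  1×2 = 2 → write 0 carry 1
  1×2+1 = 3 → write 1 carry 1
  1×2+1 = 3 → write 1 carry 1
  1×2+1 = 3 → write 1 carry 1
  1×2+1 = 3 → write 1 carry 1
  1×2+1 = 3 → write 1 carry 1
  0×2+1 = 1 → write 1
  1×2 = 2 → write 0 carry 1
  0×2+1 = 1 → write 1
  0×2 = 0 → write 0
  1×2 = 2 → write 0 carry 1
  1×2+1 = 3 → write 1 carry 1
  0×2+1 = 1 → write 1
  0×2 = 0 → write 0
  0×2 = 0 → write 0
  0×2 = 0 → write 0
  0×2 = 0 → write 0
  1×2 = 2 → write 0 carry 1
  1×2+1 = 3 → write 1 carry 1
  1×2+1 = 3 → write 1 carry 1
  0×2+1 = 1 → write 1
  1×2 = 2 → write 0 carry 1
  remaining carry: 1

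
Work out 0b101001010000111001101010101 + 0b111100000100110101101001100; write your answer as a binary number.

Add column by column in base 2, right to left:
  1+0 = 1
  0+0 = 0
  1+1 = 0 carry 1
  0+1+1 = 0 carry 1
  1+0+1 = 0 carry 1
  0+0+1 = 1
  1+1 = 0 carry 1
  0+0+1 = 1
  1+1 = 0 carry 1
  1+1+1 = 1 carry 1
  0+0+1 = 1
  0+1 = 1
  1+0 = 1
  1+1 = 0 carry 1
  1+1+1 = 1 carry 1
  0+0+1 = 1
  0+0 = 0
  0+1 = 1
  0+0 = 0
  1+0 = 1
  0+0 = 0
  1+0 = 1
  0+0 = 0
  0+1 = 1
  1+1 = 0 carry 1
  0+1+1 = 0 carry 1
  1+1+1 = 1 carry 1
  final carry 1

0b1100101010101101111010100001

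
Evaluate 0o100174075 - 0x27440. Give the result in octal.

0x27440 = 0o472100 in octal.
Subtract column by column in base 8:
  5-0 → 5
  7-0 → 7
  0-1 → 7 (borrow)
  4-2-1 → 1
  7-7 → 0
  1-4 → 5 (borrow)
  0-0-1 → 7 (borrow)
  0-0-1 → 7 (borrow)
  1-0-1 → 0

0o77501775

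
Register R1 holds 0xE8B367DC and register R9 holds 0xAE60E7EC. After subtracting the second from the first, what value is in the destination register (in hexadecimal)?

0x3A527FF0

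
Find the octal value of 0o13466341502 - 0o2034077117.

0o11432242363

Subtract column by column in base 8:
  2-7 → 3 (borrow)
  0-1-1 → 6 (borrow)
  5-1-1 → 3
  1-7 → 2 (borrow)
  4-7-1 → 4 (borrow)
  3-0-1 → 2
  6-4 → 2
  6-3 → 3
  4-0 → 4
  3-2 → 1
  1-0 → 1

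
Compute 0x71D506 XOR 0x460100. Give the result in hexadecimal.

XOR each hex digit independently (no carries):
  7^4=3, 1^6=7, D^0=D, 5^1=4, 0^0=0, 6^0=6

0x37D406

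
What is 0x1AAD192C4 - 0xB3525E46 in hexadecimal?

0xF77F347E

Subtract column by column in base 16:
  4-6 → E (borrow)
  C-4-1 → 7
  2-E → 4 (borrow)
  9-5-1 → 3
  1-2 → F (borrow)
  D-5-1 → 7
  A-3 → 7
  A-B → F (borrow)
  1-0-1 → 0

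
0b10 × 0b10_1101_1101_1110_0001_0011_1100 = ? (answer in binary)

0b101101110111100001001111000

Multiply each base-2 digit by 2, carrying:
  0×2 = 0 → write 0
  0×2 = 0 → write 0
  1×2 = 2 → write 0 carry 1
  1×2+1 = 3 → write 1 carry 1
  1×2+1 = 3 → write 1 carry 1
  1×2+1 = 3 → write 1 carry 1
  0×2+1 = 1 → write 1
  0×2 = 0 → write 0
  1×2 = 2 → write 0 carry 1
  0×2+1 = 1 → write 1
  0×2 = 0 → write 0
  0×2 = 0 → write 0
  0×2 = 0 → write 0
  1×2 = 2 → write 0 carry 1
  1×2+1 = 3 → write 1 carry 1
  1×2+1 = 3 → write 1 carry 1
  1×2+1 = 3 → write 1 carry 1
  0×2+1 = 1 → write 1
  1×2 = 2 → write 0 carry 1
  1×2+1 = 3 → write 1 carry 1
  1×2+1 = 3 → write 1 carry 1
  0×2+1 = 1 → write 1
  1×2 = 2 → write 0 carry 1
  1×2+1 = 3 → write 1 carry 1
  0×2+1 = 1 → write 1
  1×2 = 2 → write 0 carry 1
  remaining carry: 1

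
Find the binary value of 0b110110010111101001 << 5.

Left shift by 5: append 5 zero bits.

0b11011001011110100100000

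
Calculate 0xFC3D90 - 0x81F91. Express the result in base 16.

Subtract column by column in base 16:
  0-1 → F (borrow)
  9-9-1 → F (borrow)
  D-F-1 → D (borrow)
  3-1-1 → 1
  C-8 → 4
  F-0 → F

0xF41DFF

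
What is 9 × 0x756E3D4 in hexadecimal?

0x420E0274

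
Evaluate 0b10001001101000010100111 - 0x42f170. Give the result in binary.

0x42f170 = 0b10000101111000101110000 in binary.
Subtract column by column in base 2:
  1-0 → 1
  1-0 → 1
  1-0 → 1
  0-0 → 0
  0-1 → 1 (borrow)
  1-1-1 → 1 (borrow)
  0-1-1 → 0 (borrow)
  1-0-1 → 0
  0-1 → 1 (borrow)
  0-0-1 → 1 (borrow)
  0-0-1 → 1 (borrow)
  0-0-1 → 1 (borrow)
  1-1-1 → 1 (borrow)
  0-1-1 → 0 (borrow)
  1-1-1 → 1 (borrow)
  1-1-1 → 1 (borrow)
  0-0-1 → 1 (borrow)
  0-1-1 → 0 (borrow)
  1-0-1 → 0
  0-0 → 0
  0-0 → 0
  0-0 → 0
  1-1 → 0

0b11101111100110111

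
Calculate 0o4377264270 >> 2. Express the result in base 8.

0o1077655056

2 bits is not a whole number of base-8 digits; in binary: 100011111111010110100010111000 >> 2 = 1000111111110101101000101110.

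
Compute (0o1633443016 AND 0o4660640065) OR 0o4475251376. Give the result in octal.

0o4675651376

0o1633443016 AND 0o4660640065 = 0o0620440004.
Then OR with 0o4475251376.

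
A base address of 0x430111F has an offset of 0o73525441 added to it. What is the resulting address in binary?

0x430111F = 0b100001100000001000100011111 in binary.
0o73525441 = 0b111011101010101100100001 in binary.
Add column by column in base 2, right to left:
  1+1 = 0 carry 1
  1+0+1 = 0 carry 1
  1+0+1 = 0 carry 1
  1+0+1 = 0 carry 1
  1+0+1 = 0 carry 1
  0+1+1 = 0 carry 1
  0+0+1 = 1
  0+0 = 0
  1+1 = 0 carry 1
  0+1+1 = 0 carry 1
  0+0+1 = 1
  0+1 = 1
  1+0 = 1
  0+1 = 1
  0+0 = 0
  0+1 = 1
  0+0 = 0
  0+1 = 1
  0+1 = 1
  0+1 = 1
  1+0 = 1
  1+1 = 0 carry 1
  0+1+1 = 0 carry 1
  0+1+1 = 0 carry 1
  0+0+1 = 1
  0+0 = 0
  1+0 = 1

0b101000111101011110001000000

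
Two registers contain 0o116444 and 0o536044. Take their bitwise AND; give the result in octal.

AND each oct digit independently (no carries):
  1&5=1, 1&3=1, 6&6=6, 4&0=0, 4&4=4, 4&4=4

0o116044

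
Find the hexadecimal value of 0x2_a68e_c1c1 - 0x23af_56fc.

0x282df6ac5

Subtract column by column in base 16:
  1-c → 5 (borrow)
  c-f-1 → c (borrow)
  1-6-1 → a (borrow)
  c-5-1 → 6
  e-f → f (borrow)
  8-a-1 → d (borrow)
  6-3-1 → 2
  a-2 → 8
  2-0 → 2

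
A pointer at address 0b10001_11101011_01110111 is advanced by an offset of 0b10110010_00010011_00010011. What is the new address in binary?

0b110000111111111010001010

Add column by column in base 2, right to left:
  1+1 = 0 carry 1
  1+1+1 = 1 carry 1
  1+0+1 = 0 carry 1
  0+0+1 = 1
  1+1 = 0 carry 1
  1+0+1 = 0 carry 1
  1+0+1 = 0 carry 1
  0+0+1 = 1
  1+1 = 0 carry 1
  1+1+1 = 1 carry 1
  0+0+1 = 1
  1+0 = 1
  0+1 = 1
  1+0 = 1
  1+0 = 1
  1+0 = 1
  1+0 = 1
  0+1 = 1
  0+0 = 0
  0+0 = 0
  1+1 = 0 carry 1
  0+1+1 = 0 carry 1
  0+0+1 = 1
  0+1 = 1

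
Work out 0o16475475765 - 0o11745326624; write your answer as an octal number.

Subtract column by column in base 8:
  5-4 → 1
  6-2 → 4
  7-6 → 1
  5-6 → 7 (borrow)
  7-2-1 → 4
  4-3 → 1
  5-5 → 0
  7-4 → 3
  4-7 → 5 (borrow)
  6-1-1 → 4
  1-1 → 0

0o4530147141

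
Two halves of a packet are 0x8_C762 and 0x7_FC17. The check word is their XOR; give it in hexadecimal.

XOR each hex digit independently (no carries):
  8^7=F, C^F=3, 7^C=B, 6^1=7, 2^7=5

0xF3B75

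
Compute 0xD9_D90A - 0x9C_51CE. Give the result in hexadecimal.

0x3D873C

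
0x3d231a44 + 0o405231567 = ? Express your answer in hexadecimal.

0x41384dbb

0o405231567 = 0x4153377 in hexadecimal.
Add column by column in base 16, right to left:
  4+7 = b
  4+7 = b
  a+3 = d
  1+3 = 4
  3+5 = 8
  2+1 = 3
  d+4 = 1 carry 1
  3+0+1 = 4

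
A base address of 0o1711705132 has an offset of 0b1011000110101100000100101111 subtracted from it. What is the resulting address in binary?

0o1711705132 = 0b1111001001111000101001011010 in binary.
Subtract column by column in base 2:
  0-1 → 1 (borrow)
  1-1-1 → 1 (borrow)
  0-1-1 → 0 (borrow)
  1-1-1 → 1 (borrow)
  1-0-1 → 0
  0-1 → 1 (borrow)
  1-0-1 → 0
  0-0 → 0
  0-1 → 1 (borrow)
  1-0-1 → 0
  0-0 → 0
  1-0 → 1
  0-0 → 0
  0-0 → 0
  0-1 → 1 (borrow)
  1-1-1 → 1 (borrow)
  1-0-1 → 0
  1-1 → 0
  1-0 → 1
  0-1 → 1 (borrow)
  0-1-1 → 0 (borrow)
  1-0-1 → 0
  0-0 → 0
  0-0 → 0
  1-1 → 0
  1-1 → 0
  1-0 → 1
  1-1 → 0

0b100000011001100100100101011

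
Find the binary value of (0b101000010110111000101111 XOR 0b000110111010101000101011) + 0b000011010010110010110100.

0b110001111111000010111000

First 0b101000010110111000101111 XOR 0b000110111010101000101011 = 0b101110101100010000000100.
Add column by column in base 2, right to left:
  0+0 = 0
  0+0 = 0
  1+1 = 0 carry 1
  0+0+1 = 1
  0+1 = 1
  0+1 = 1
  0+0 = 0
  0+1 = 1
  0+0 = 0
  0+0 = 0
  1+1 = 0 carry 1
  0+1+1 = 0 carry 1
  0+0+1 = 1
  0+1 = 1
  1+0 = 1
  1+0 = 1
  0+1 = 1
  1+0 = 1
  0+1 = 1
  1+1 = 0 carry 1
  1+0+1 = 0 carry 1
  1+0+1 = 0 carry 1
  0+0+1 = 1
  1+0 = 1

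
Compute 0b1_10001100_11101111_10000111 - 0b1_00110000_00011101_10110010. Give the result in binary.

Subtract column by column in base 2:
  1-0 → 1
  1-1 → 0
  1-0 → 1
  0-0 → 0
  0-1 → 1 (borrow)
  0-1-1 → 0 (borrow)
  0-0-1 → 1 (borrow)
  1-1-1 → 1 (borrow)
  1-1-1 → 1 (borrow)
  1-0-1 → 0
  1-1 → 0
  1-1 → 0
  0-1 → 1 (borrow)
  1-0-1 → 0
  1-0 → 1
  1-0 → 1
  0-0 → 0
  0-0 → 0
  1-0 → 1
  1-0 → 1
  0-1 → 1 (borrow)
  0-1-1 → 0 (borrow)
  0-0-1 → 1 (borrow)
  1-0-1 → 0
  1-1 → 0

0b10111001101000111010101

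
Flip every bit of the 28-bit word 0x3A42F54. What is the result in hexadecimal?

0xC5BD0AB

Each hex digit d becomes F−d:
  3→C, A→5, 4→B, 2→D, F→0, 5→A, 4→B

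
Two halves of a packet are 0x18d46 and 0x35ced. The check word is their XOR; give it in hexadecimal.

0x2d1ab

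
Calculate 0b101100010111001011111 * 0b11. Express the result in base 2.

0b10000101000101100011101

Multiply each base-2 digit by 3, carrying:
  1×3 = 3 → write 1 carry 1
  1×3+1 = 4 → write 0 carry 2
  1×3+2 = 5 → write 1 carry 2
  1×3+2 = 5 → write 1 carry 2
  1×3+2 = 5 → write 1 carry 2
  0×3+2 = 2 → write 0 carry 1
  1×3+1 = 4 → write 0 carry 2
  0×3+2 = 2 → write 0 carry 1
  0×3+1 = 1 → write 1
  1×3 = 3 → write 1 carry 1
  1×3+1 = 4 → write 0 carry 2
  1×3+2 = 5 → write 1 carry 2
  0×3+2 = 2 → write 0 carry 1
  1×3+1 = 4 → write 0 carry 2
  0×3+2 = 2 → write 0 carry 1
  0×3+1 = 1 → write 1
  0×3 = 0 → write 0
  1×3 = 3 → write 1 carry 1
  1×3+1 = 4 → write 0 carry 2
  0×3+2 = 2 → write 0 carry 1
  1×3+1 = 4 → write 0 carry 2
  remaining carry: 10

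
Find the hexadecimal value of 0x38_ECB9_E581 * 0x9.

0x20052891189

Multiply each base-16 digit by 9, carrying:
  1×9 = 9 → write 9
  8×9 = 72 → write 8 carry 4
  5×9+4 = 49 → write 1 carry 3
  E×9+3 = 129 → write 1 carry 8
  9×9+8 = 89 → write 9 carry 5
  B×9+5 = 104 → write 8 carry 6
  C×9+6 = 114 → write 2 carry 7
  E×9+7 = 133 → write 5 carry 8
  8×9+8 = 80 → write 0 carry 5
  3×9+5 = 32 → write 0 carry 2
  remaining carry: 2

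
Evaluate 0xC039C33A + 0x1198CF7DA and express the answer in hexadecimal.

0x1D9C6BB14

Add column by column in base 16, right to left:
  A+A = 4 carry 1
  3+D+1 = 1 carry 1
  3+7+1 = B
  C+F = B carry 1
  9+C+1 = 6 carry 1
  3+8+1 = C
  0+9 = 9
  C+1 = D
  0+1 = 1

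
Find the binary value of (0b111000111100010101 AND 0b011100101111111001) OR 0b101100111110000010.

0b111000111100010101 AND 0b011100101111111001 = 0b011000101100010001.
Then OR with 0b101100111110000010.

0b111100111110010011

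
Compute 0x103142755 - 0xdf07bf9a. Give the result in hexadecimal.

0x240c67bb

Subtract column by column in base 16:
  5-a → b (borrow)
  5-9-1 → b (borrow)
  7-f-1 → 7 (borrow)
  2-b-1 → 6 (borrow)
  4-7-1 → c (borrow)
  1-0-1 → 0
  3-f → 4 (borrow)
  0-d-1 → 2 (borrow)
  1-0-1 → 0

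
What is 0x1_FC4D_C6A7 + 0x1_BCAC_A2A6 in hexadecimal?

Add column by column in base 16, right to left:
  7+6 = D
  A+A = 4 carry 1
  6+2+1 = 9
  C+A = 6 carry 1
  D+C+1 = A carry 1
  4+A+1 = F
  C+C = 8 carry 1
  F+B+1 = B carry 1
  1+1+1 = 3

0x3B8FA694D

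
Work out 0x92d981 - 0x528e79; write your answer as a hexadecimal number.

Subtract column by column in base 16:
  1-9 → 8 (borrow)
  8-7-1 → 0
  9-e → b (borrow)
  d-8-1 → 4
  2-2 → 0
  9-5 → 4

0x404b08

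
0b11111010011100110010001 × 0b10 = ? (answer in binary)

Multiply each base-2 digit by 2, carrying:
  1×2 = 2 → write 0 carry 1
  0×2+1 = 1 → write 1
  0×2 = 0 → write 0
  0×2 = 0 → write 0
  1×2 = 2 → write 0 carry 1
  0×2+1 = 1 → write 1
  0×2 = 0 → write 0
  1×2 = 2 → write 0 carry 1
  1×2+1 = 3 → write 1 carry 1
  0×2+1 = 1 → write 1
  0×2 = 0 → write 0
  1×2 = 2 → write 0 carry 1
  1×2+1 = 3 → write 1 carry 1
  1×2+1 = 3 → write 1 carry 1
  0×2+1 = 1 → write 1
  0×2 = 0 → write 0
  1×2 = 2 → write 0 carry 1
  0×2+1 = 1 → write 1
  1×2 = 2 → write 0 carry 1
  1×2+1 = 3 → write 1 carry 1
  1×2+1 = 3 → write 1 carry 1
  1×2+1 = 3 → write 1 carry 1
  1×2+1 = 3 → write 1 carry 1
  remaining carry: 1

0b111110100111001100100010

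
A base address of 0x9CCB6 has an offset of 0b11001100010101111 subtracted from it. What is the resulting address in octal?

0o2032007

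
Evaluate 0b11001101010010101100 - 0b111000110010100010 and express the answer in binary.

Subtract column by column in base 2:
  0-0 → 0
  0-1 → 1 (borrow)
  1-0-1 → 0
  1-0 → 1
  0-0 → 0
  1-1 → 0
  0-0 → 0
  1-1 → 0
  0-0 → 0
  0-0 → 0
  1-1 → 0
  0-1 → 1 (borrow)
  1-0-1 → 0
  0-0 → 0
  1-0 → 1
  1-1 → 0
  0-1 → 1 (borrow)
  0-1-1 → 0 (borrow)
  1-0-1 → 0
  1-0 → 1

0b10010100100000001010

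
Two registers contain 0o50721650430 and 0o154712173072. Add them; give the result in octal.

0o225634043522

Add column by column in base 8, right to left:
  0+2 = 2
  3+7 = 2 carry 1
  4+0+1 = 5
  0+3 = 3
  5+7 = 4 carry 1
  6+1+1 = 0 carry 1
  1+2+1 = 4
  2+1 = 3
  7+7 = 6 carry 1
  0+4+1 = 5
  5+5 = 2 carry 1
  0+1+1 = 2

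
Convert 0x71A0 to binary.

Expand each hex digit to 4 bits: 7=0111 1=0001 A=1010 0=0000.

0b111000110100000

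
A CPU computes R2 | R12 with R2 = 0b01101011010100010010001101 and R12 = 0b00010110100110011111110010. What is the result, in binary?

OR bit by bit (1 where either bit is 1):
  01101011010100010010001101
| 00010110100110011111110010
= 01111111110110011111111111

0b01111111110110011111111111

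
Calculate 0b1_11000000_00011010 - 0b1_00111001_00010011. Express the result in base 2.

Subtract column by column in base 2:
  0-1 → 1 (borrow)
  1-1-1 → 1 (borrow)
  0-0-1 → 1 (borrow)
  1-0-1 → 0
  1-1 → 0
  0-0 → 0
  0-0 → 0
  0-0 → 0
  0-1 → 1 (borrow)
  0-0-1 → 1 (borrow)
  0-0-1 → 1 (borrow)
  0-1-1 → 0 (borrow)
  0-1-1 → 0 (borrow)
  0-1-1 → 0 (borrow)
  1-0-1 → 0
  1-0 → 1
  1-1 → 0

0b1000011100000111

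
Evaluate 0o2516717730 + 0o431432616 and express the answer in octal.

0o3150352546

Add column by column in base 8, right to left:
  0+6 = 6
  3+1 = 4
  7+6 = 5 carry 1
  7+2+1 = 2 carry 1
  1+3+1 = 5
  7+4 = 3 carry 1
  6+1+1 = 0 carry 1
  1+3+1 = 5
  5+4 = 1 carry 1
  2+0+1 = 3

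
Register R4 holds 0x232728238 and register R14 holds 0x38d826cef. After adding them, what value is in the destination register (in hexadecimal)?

0x5bff4ef27

Add column by column in base 16, right to left:
  8+f = 7 carry 1
  3+e+1 = 2 carry 1
  2+c+1 = f
  8+6 = e
  2+2 = 4
  7+8 = f
  2+d = f
  3+8 = b
  2+3 = 5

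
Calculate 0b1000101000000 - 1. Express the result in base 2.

0b1000100111111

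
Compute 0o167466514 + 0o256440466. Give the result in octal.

0o446127202

Add column by column in base 8, right to left:
  4+6 = 2 carry 1
  1+6+1 = 0 carry 1
  5+4+1 = 2 carry 1
  6+0+1 = 7
  6+4 = 2 carry 1
  4+4+1 = 1 carry 1
  7+6+1 = 6 carry 1
  6+5+1 = 4 carry 1
  1+2+1 = 4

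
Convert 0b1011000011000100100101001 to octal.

Group the bits in threes: 001 011 000 011 000 100 100 101 001 → 130304451.

0o130304451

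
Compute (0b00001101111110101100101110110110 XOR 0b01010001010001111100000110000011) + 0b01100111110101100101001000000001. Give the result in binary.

First 0b00001101111110101100101110110110 XOR 0b01010001010001111100000110000011 = 0b01011100101111010000101000110101.
Add column by column in base 2, right to left:
  1+1 = 0 carry 1
  0+0+1 = 1
  1+0 = 1
  0+0 = 0
  1+0 = 1
  1+0 = 1
  0+0 = 0
  0+0 = 0
  0+0 = 0
  1+1 = 0 carry 1
  0+0+1 = 1
  1+0 = 1
  0+1 = 1
  0+0 = 0
  0+1 = 1
  0+0 = 0
  1+0 = 1
  0+1 = 1
  1+1 = 0 carry 1
  1+0+1 = 0 carry 1
  1+1+1 = 1 carry 1
  1+0+1 = 0 carry 1
  0+1+1 = 0 carry 1
  1+1+1 = 1 carry 1
  0+1+1 = 0 carry 1
  0+1+1 = 0 carry 1
  1+1+1 = 1 carry 1
  1+0+1 = 0 carry 1
  1+0+1 = 0 carry 1
  0+1+1 = 0 carry 1
  1+1+1 = 1 carry 1
  final carry 1

0b11000100100100110101110000110110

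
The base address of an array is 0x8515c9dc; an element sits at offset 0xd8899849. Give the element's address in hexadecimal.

0x15d9f6225

Add column by column in base 16, right to left:
  c+9 = 5 carry 1
  d+4+1 = 2 carry 1
  9+8+1 = 2 carry 1
  c+9+1 = 6 carry 1
  5+9+1 = f
  1+8 = 9
  5+8 = d
  8+d = 5 carry 1
  final carry 1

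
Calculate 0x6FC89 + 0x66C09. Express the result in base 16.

0xD6892

Add column by column in base 16, right to left:
  9+9 = 2 carry 1
  8+0+1 = 9
  C+C = 8 carry 1
  F+6+1 = 6 carry 1
  6+6+1 = D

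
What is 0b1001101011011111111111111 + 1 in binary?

0b1001101011100000000000000

The trailing 14 digits are 1 (max in base 2), so adding 1 cascades: they roll to 0 and the next digit up increments.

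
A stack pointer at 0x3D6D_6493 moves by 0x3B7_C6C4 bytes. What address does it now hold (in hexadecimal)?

0x41252B57

Add column by column in base 16, right to left:
  3+4 = 7
  9+C = 5 carry 1
  4+6+1 = B
  6+C = 2 carry 1
  D+7+1 = 5 carry 1
  6+B+1 = 2 carry 1
  D+3+1 = 1 carry 1
  3+0+1 = 4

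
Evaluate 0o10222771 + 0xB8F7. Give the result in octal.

0o10357360

0xB8F7 = 0o134367 in octal.
Add column by column in base 8, right to left:
  1+7 = 0 carry 1
  7+6+1 = 6 carry 1
  7+3+1 = 3 carry 1
  2+4+1 = 7
  2+3 = 5
  2+1 = 3
  0+0 = 0
  1+0 = 1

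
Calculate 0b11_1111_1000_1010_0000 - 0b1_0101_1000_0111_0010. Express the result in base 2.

0b101010000000101110

Subtract column by column in base 2:
  0-0 → 0
  0-1 → 1 (borrow)
  0-0-1 → 1 (borrow)
  0-0-1 → 1 (borrow)
  0-1-1 → 0 (borrow)
  1-1-1 → 1 (borrow)
  0-1-1 → 0 (borrow)
  1-0-1 → 0
  0-0 → 0
  0-0 → 0
  0-0 → 0
  1-1 → 0
  1-1 → 0
  1-0 → 1
  1-1 → 0
  1-0 → 1
  1-1 → 0
  1-0 → 1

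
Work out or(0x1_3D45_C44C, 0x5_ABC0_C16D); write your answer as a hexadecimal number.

0x5BFC5C56D

OR each hex digit independently (no carries):
  1|5=5, 3|A=B, D|B=F, 4|C=C, 5|0=5, C|C=C, 4|1=5, 4|6=6, C|D=D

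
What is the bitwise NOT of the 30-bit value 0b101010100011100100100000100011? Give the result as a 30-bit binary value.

0b010101011100011011011111011100

Invert each bit: 101010100011100100100000100011 → 010101011100011011011111011100.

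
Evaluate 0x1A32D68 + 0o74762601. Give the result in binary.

0b10100101110001001011101001

0x1A32D68 = 0b1101000110010110101101000 in binary.
0o74762601 = 0b111100111110010110000001 in binary.
Add column by column in base 2, right to left:
  0+1 = 1
  0+0 = 0
  0+0 = 0
  1+0 = 1
  0+0 = 0
  1+0 = 1
  1+0 = 1
  0+1 = 1
  1+1 = 0 carry 1
  0+0+1 = 1
  1+1 = 0 carry 1
  1+0+1 = 0 carry 1
  0+0+1 = 1
  1+1 = 0 carry 1
  0+1+1 = 0 carry 1
  0+1+1 = 0 carry 1
  1+1+1 = 1 carry 1
  1+1+1 = 1 carry 1
  0+0+1 = 1
  0+0 = 0
  0+1 = 1
  1+1 = 0 carry 1
  0+1+1 = 0 carry 1
  1+1+1 = 1 carry 1
  1+0+1 = 0 carry 1
  final carry 1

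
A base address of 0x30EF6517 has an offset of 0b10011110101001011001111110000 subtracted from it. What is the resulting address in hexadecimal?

0b10011110101001011001111110000 = 0x13D4B3F0 in hexadecimal.
Subtract column by column in base 16:
  7-0 → 7
  1-F → 2 (borrow)
  5-3-1 → 1
  6-B → B (borrow)
  F-4-1 → A
  E-D → 1
  0-3 → D (borrow)
  3-1-1 → 1

0x1D1AB127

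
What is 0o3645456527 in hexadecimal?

Each octal digit is 3 bits: 3=011 6=110 4=100 5=101 4=100 5=101 6=110 5=101 2=010 7=111.
Group the bits into nibbles: 0001 1110 1001 0110 0101 1101 0101 0111 → 1E965D57.

0x1E965D57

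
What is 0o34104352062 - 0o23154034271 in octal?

0o10730315571

Subtract column by column in base 8:
  2-1 → 1
  6-7 → 7 (borrow)
  0-2-1 → 5 (borrow)
  2-4-1 → 5 (borrow)
  5-3-1 → 1
  3-0 → 3
  4-4 → 0
  0-5 → 3 (borrow)
  1-1-1 → 7 (borrow)
  4-3-1 → 0
  3-2 → 1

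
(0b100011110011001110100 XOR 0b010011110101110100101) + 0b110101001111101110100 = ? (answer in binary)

First 0b100011110011001110100 XOR 0b010011110101110100101 = 0b110000000110111010001.
Add column by column in base 2, right to left:
  1+0 = 1
  0+0 = 0
  0+1 = 1
  0+0 = 0
  1+1 = 0 carry 1
  0+1+1 = 0 carry 1
  1+1+1 = 1 carry 1
  1+0+1 = 0 carry 1
  1+1+1 = 1 carry 1
  0+1+1 = 0 carry 1
  1+1+1 = 1 carry 1
  1+1+1 = 1 carry 1
  0+1+1 = 0 carry 1
  0+0+1 = 1
  0+0 = 0
  0+1 = 1
  0+0 = 0
  0+1 = 1
  0+0 = 0
  1+1 = 0 carry 1
  1+1+1 = 1 carry 1
  final carry 1

0b1100101010110101000101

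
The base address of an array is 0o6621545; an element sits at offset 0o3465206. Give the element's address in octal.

Add column by column in base 8, right to left:
  5+6 = 3 carry 1
  4+0+1 = 5
  5+2 = 7
  1+5 = 6
  2+6 = 0 carry 1
  6+4+1 = 3 carry 1
  6+3+1 = 2 carry 1
  final carry 1

0o12306753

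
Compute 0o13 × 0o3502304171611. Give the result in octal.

Multiply each base-8 digit by 11, carrying:
  1×11 = 11 → write 3 carry 1
  1×11+1 = 12 → write 4 carry 1
  6×11+1 = 67 → write 3 carry 8
  1×11+8 = 19 → write 3 carry 2
  7×11+2 = 79 → write 7 carry 9
  1×11+9 = 20 → write 4 carry 2
  4×11+2 = 46 → write 6 carry 5
  0×11+5 = 5 → write 5
  3×11 = 33 → write 1 carry 4
  2×11+4 = 26 → write 2 carry 3
  0×11+3 = 3 → write 3
  5×11 = 55 → write 7 carry 6
  3×11+6 = 39 → write 7 carry 4
  remaining carry: 4

0o47732156473343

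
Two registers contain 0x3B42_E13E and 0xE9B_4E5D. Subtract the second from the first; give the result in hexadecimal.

Subtract column by column in base 16:
  E-D → 1
  3-5 → E (borrow)
  1-E-1 → 2 (borrow)
  E-4-1 → 9
  2-B → 7 (borrow)
  4-9-1 → A (borrow)
  B-E-1 → C (borrow)
  3-0-1 → 2

0x2CA792E1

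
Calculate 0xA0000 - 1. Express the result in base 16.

The trailing 4 digits are 0, so subtracting 1 borrows through: they become F and the next digit up decrements.

0x9FFFF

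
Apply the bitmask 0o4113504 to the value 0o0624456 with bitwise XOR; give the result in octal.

0o4737152

XOR each oct digit independently (no carries):
  0^4=4, 6^1=7, 2^1=3, 4^3=7, 4^5=1, 5^0=5, 6^4=2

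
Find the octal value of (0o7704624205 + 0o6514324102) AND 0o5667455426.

Add column by column in base 8, right to left:
  5+2 = 7
  0+0 = 0
  2+1 = 3
  4+4 = 0 carry 1
  2+2+1 = 5
  6+3 = 1 carry 1
  4+4+1 = 1 carry 1
  0+1+1 = 2
  7+5 = 4 carry 1
  7+6+1 = 6 carry 1
  final carry 1
Sum = 0o16421150307; now AND with 0o5667455426:
  1&0=0, 6&5=4, 4&6=4, 2&6=2, 1&7=1, 1&4=0, 5&5=5, 0&5=0, 3&4=0, 0&2=0, 7&6=6

0o4421050006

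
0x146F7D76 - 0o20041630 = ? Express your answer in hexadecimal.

0x142F39DE

0o20041630 = 0x404398 in hexadecimal.
Subtract column by column in base 16:
  6-8 → E (borrow)
  7-9-1 → D (borrow)
  D-3-1 → 9
  7-4 → 3
  F-0 → F
  6-4 → 2
  4-0 → 4
  1-0 → 1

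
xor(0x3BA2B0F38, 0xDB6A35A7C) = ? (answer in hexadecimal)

0xE0C885544

XOR each hex digit independently (no carries):
  3^D=E, B^B=0, A^6=C, 2^A=8, B^3=8, 0^5=5, F^A=5, 3^7=4, 8^C=4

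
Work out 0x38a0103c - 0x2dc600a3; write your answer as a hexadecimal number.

Subtract column by column in base 16:
  c-3 → 9
  3-a → 9 (borrow)
  0-0-1 → f (borrow)
  1-0-1 → 0
  0-6 → a (borrow)
  a-c-1 → d (borrow)
  8-d-1 → a (borrow)
  3-2-1 → 0

0xada0f99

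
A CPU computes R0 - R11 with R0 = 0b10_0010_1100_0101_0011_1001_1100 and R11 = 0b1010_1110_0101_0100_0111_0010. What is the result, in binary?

Subtract column by column in base 2:
  0-0 → 0
  0-1 → 1 (borrow)
  1-0-1 → 0
  1-0 → 1
  1-1 → 0
  0-1 → 1 (borrow)
  0-1-1 → 0 (borrow)
  1-0-1 → 0
  1-0 → 1
  1-0 → 1
  0-1 → 1 (borrow)
  0-0-1 → 1 (borrow)
  1-1-1 → 1 (borrow)
  0-0-1 → 1 (borrow)
  1-1-1 → 1 (borrow)
  0-0-1 → 1 (borrow)
  0-0-1 → 1 (borrow)
  0-1-1 → 0 (borrow)
  1-1-1 → 1 (borrow)
  1-1-1 → 1 (borrow)
  0-0-1 → 1 (borrow)
  1-1-1 → 1 (borrow)
  0-0-1 → 1 (borrow)
  0-1-1 → 0 (borrow)
  0-0-1 → 1 (borrow)
  1-0-1 → 0

0b1011111011111111100101010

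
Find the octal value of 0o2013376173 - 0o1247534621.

0o543641352

Subtract column by column in base 8:
  3-1 → 2
  7-2 → 5
  1-6 → 3 (borrow)
  6-4-1 → 1
  7-3 → 4
  3-5 → 6 (borrow)
  3-7-1 → 3 (borrow)
  1-4-1 → 4 (borrow)
  0-2-1 → 5 (borrow)
  2-1-1 → 0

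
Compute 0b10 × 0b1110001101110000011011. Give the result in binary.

Multiply each base-2 digit by 2, carrying:
  1×2 = 2 → write 0 carry 1
  1×2+1 = 3 → write 1 carry 1
  0×2+1 = 1 → write 1
  1×2 = 2 → write 0 carry 1
  1×2+1 = 3 → write 1 carry 1
  0×2+1 = 1 → write 1
  0×2 = 0 → write 0
  0×2 = 0 → write 0
  0×2 = 0 → write 0
  0×2 = 0 → write 0
  1×2 = 2 → write 0 carry 1
  1×2+1 = 3 → write 1 carry 1
  1×2+1 = 3 → write 1 carry 1
  0×2+1 = 1 → write 1
  1×2 = 2 → write 0 carry 1
  1×2+1 = 3 → write 1 carry 1
  0×2+1 = 1 → write 1
  0×2 = 0 → write 0
  0×2 = 0 → write 0
  1×2 = 2 → write 0 carry 1
  1×2+1 = 3 → write 1 carry 1
  1×2+1 = 3 → write 1 carry 1
  remaining carry: 1

0b11100011011100000110110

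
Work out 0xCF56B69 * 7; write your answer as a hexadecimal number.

0x5AB5EFDF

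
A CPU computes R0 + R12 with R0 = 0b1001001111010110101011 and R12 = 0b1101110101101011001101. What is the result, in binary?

Add column by column in base 2, right to left:
  1+1 = 0 carry 1
  1+0+1 = 0 carry 1
  0+1+1 = 0 carry 1
  1+1+1 = 1 carry 1
  0+0+1 = 1
  1+0 = 1
  0+1 = 1
  1+1 = 0 carry 1
  1+0+1 = 0 carry 1
  0+1+1 = 0 carry 1
  1+0+1 = 0 carry 1
  0+1+1 = 0 carry 1
  1+1+1 = 1 carry 1
  1+0+1 = 0 carry 1
  1+1+1 = 1 carry 1
  1+0+1 = 0 carry 1
  0+1+1 = 0 carry 1
  0+1+1 = 0 carry 1
  1+1+1 = 1 carry 1
  0+0+1 = 1
  0+1 = 1
  1+1 = 0 carry 1
  final carry 1

0b10111000101000001111000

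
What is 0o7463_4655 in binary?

Each octal digit is 3 bits: 7=111 4=100 6=110 3=011 4=100 6=110 5=101 5=101.

0b111100110011100110101101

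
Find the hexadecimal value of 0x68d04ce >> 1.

0x3468267

1 bits is not a whole number of base-16 digits; in binary: 110100011010000010011001110 >> 1 = 11010001101000001001100111.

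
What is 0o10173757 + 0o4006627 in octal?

0o14202606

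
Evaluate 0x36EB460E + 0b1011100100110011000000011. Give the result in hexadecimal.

0b1011100100110011000000011 = 0x1726603 in hexadecimal.
Add column by column in base 16, right to left:
  E+3 = 1 carry 1
  0+0+1 = 1
  6+6 = C
  4+6 = A
  B+2 = D
  E+7 = 5 carry 1
  6+1+1 = 8
  3+0 = 3

0x385DAC11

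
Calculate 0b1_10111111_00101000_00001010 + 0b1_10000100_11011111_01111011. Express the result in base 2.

0b11010001000000011110000101

Add column by column in base 2, right to left:
  0+1 = 1
  1+1 = 0 carry 1
  0+0+1 = 1
  1+1 = 0 carry 1
  0+1+1 = 0 carry 1
  0+1+1 = 0 carry 1
  0+1+1 = 0 carry 1
  0+0+1 = 1
  0+1 = 1
  0+1 = 1
  0+1 = 1
  1+1 = 0 carry 1
  0+1+1 = 0 carry 1
  1+0+1 = 0 carry 1
  0+1+1 = 0 carry 1
  0+1+1 = 0 carry 1
  1+0+1 = 0 carry 1
  1+0+1 = 0 carry 1
  1+1+1 = 1 carry 1
  1+0+1 = 0 carry 1
  1+0+1 = 0 carry 1
  1+0+1 = 0 carry 1
  0+0+1 = 1
  1+1 = 0 carry 1
  1+1+1 = 1 carry 1
  final carry 1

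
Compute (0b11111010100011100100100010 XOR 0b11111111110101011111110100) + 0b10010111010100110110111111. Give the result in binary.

0b10011100101011110010010101

First 0b11111010100011100100100010 XOR 0b11111111110101011111110100 = 0b00000101010110111011010110.
Add column by column in base 2, right to left:
  0+1 = 1
  1+1 = 0 carry 1
  1+1+1 = 1 carry 1
  0+1+1 = 0 carry 1
  1+1+1 = 1 carry 1
  0+1+1 = 0 carry 1
  1+0+1 = 0 carry 1
  1+1+1 = 1 carry 1
  0+1+1 = 0 carry 1
  1+0+1 = 0 carry 1
  1+1+1 = 1 carry 1
  1+1+1 = 1 carry 1
  0+0+1 = 1
  1+0 = 1
  1+1 = 0 carry 1
  0+0+1 = 1
  1+1 = 0 carry 1
  0+0+1 = 1
  1+1 = 0 carry 1
  0+1+1 = 0 carry 1
  1+1+1 = 1 carry 1
  0+0+1 = 1
  0+1 = 1
  0+0 = 0
  0+0 = 0
  0+1 = 1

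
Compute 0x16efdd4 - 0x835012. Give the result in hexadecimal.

Subtract column by column in base 16:
  4-2 → 2
  d-1 → c
  d-0 → d
  f-5 → a
  e-3 → b
  6-8 → e (borrow)
  1-0-1 → 0

0xebadc2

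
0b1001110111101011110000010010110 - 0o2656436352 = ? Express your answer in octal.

0o7016721654

0b1001110111101011110000010010110 = 0o11675360226 in octal.
Subtract column by column in base 8:
  6-2 → 4
  2-5 → 5 (borrow)
  2-3-1 → 6 (borrow)
  0-6-1 → 1 (borrow)
  6-3-1 → 2
  3-4 → 7 (borrow)
  5-6-1 → 6 (borrow)
  7-5-1 → 1
  6-6 → 0
  1-2 → 7 (borrow)
  1-0-1 → 0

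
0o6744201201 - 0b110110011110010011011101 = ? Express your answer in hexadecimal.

0o6744201201 = 0x37910281 in hexadecimal.
0b110110011110010011011101 = 0xd9e4dd in hexadecimal.
Subtract column by column in base 16:
  1-d → 4 (borrow)
  8-d-1 → a (borrow)
  2-4-1 → d (borrow)
  0-e-1 → 1 (borrow)
  1-9-1 → 7 (borrow)
  9-d-1 → b (borrow)
  7-0-1 → 6
  3-0 → 3

0x36b71da4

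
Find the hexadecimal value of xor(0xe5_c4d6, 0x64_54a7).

XOR each hex digit independently (no carries):
  e^6=8, 5^4=1, c^5=9, 4^4=0, d^a=7, 6^7=1

0x819071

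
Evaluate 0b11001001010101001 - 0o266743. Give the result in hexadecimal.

0b11001001010101001 = 0x192a9 in hexadecimal.
0o266743 = 0x16de3 in hexadecimal.
Subtract column by column in base 16:
  9-3 → 6
  a-e → c (borrow)
  2-d-1 → 4 (borrow)
  9-6-1 → 2
  1-1 → 0

0x24c6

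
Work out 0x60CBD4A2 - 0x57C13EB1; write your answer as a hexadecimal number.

Subtract column by column in base 16:
  2-1 → 1
  A-B → F (borrow)
  4-E-1 → 5 (borrow)
  D-3-1 → 9
  B-1 → A
  C-C → 0
  0-7 → 9 (borrow)
  6-5-1 → 0

0x90A95F1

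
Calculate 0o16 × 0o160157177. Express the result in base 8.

0o3043025362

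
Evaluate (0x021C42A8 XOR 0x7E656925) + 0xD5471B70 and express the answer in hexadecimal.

First 0x021C42A8 XOR 0x7E656925 = 0x7C792B8D.
Add column by column in base 16, right to left:
  D+0 = D
  8+7 = F
  B+B = 6 carry 1
  2+1+1 = 4
  9+7 = 0 carry 1
  7+4+1 = C
  C+5 = 1 carry 1
  7+D+1 = 5 carry 1
  final carry 1

0x151C046FD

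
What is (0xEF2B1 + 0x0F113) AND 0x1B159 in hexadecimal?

0x1A140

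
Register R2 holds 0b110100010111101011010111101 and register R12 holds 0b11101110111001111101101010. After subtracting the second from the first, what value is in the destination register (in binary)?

0b10110100000011011101010011

Subtract column by column in base 2:
  1-0 → 1
  0-1 → 1 (borrow)
  1-0-1 → 0
  1-1 → 0
  1-0 → 1
  1-1 → 0
  0-1 → 1 (borrow)
  1-0-1 → 0
  0-1 → 1 (borrow)
  1-1-1 → 1 (borrow)
  1-1-1 → 1 (borrow)
  0-1-1 → 0 (borrow)
  1-1-1 → 1 (borrow)
  0-0-1 → 1 (borrow)
  1-0-1 → 0
  1-1 → 0
  1-1 → 0
  1-1 → 0
  0-0 → 0
  1-1 → 0
  0-1 → 1 (borrow)
  0-1-1 → 0 (borrow)
  0-0-1 → 1 (borrow)
  1-1-1 → 1 (borrow)
  0-1-1 → 0 (borrow)
  1-1-1 → 1 (borrow)
  1-0-1 → 0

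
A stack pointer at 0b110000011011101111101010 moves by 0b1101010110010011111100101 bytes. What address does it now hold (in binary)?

Add column by column in base 2, right to left:
  0+1 = 1
  1+0 = 1
  0+1 = 1
  1+0 = 1
  0+0 = 0
  1+1 = 0 carry 1
  1+1+1 = 1 carry 1
  1+1+1 = 1 carry 1
  1+1+1 = 1 carry 1
  1+1+1 = 1 carry 1
  0+1+1 = 0 carry 1
  1+0+1 = 0 carry 1
  1+0+1 = 0 carry 1
  1+1+1 = 1 carry 1
  0+0+1 = 1
  1+0 = 1
  1+1 = 0 carry 1
  0+1+1 = 0 carry 1
  0+0+1 = 1
  0+1 = 1
  0+0 = 0
  0+1 = 1
  1+0 = 1
  1+1 = 0 carry 1
  0+1+1 = 0 carry 1
  final carry 1

0b10011011001110001111001111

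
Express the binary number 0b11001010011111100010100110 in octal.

0o312374246

Group the bits in threes: 011 001 010 011 111 100 010 100 110 → 312374246.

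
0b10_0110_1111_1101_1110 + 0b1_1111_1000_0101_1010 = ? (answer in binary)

Add column by column in base 2, right to left:
  0+0 = 0
  1+1 = 0 carry 1
  1+0+1 = 0 carry 1
  1+1+1 = 1 carry 1
  1+1+1 = 1 carry 1
  0+0+1 = 1
  1+1 = 0 carry 1
  1+0+1 = 0 carry 1
  1+0+1 = 0 carry 1
  1+0+1 = 0 carry 1
  1+0+1 = 0 carry 1
  1+1+1 = 1 carry 1
  0+1+1 = 0 carry 1
  1+1+1 = 1 carry 1
  1+1+1 = 1 carry 1
  0+1+1 = 0 carry 1
  0+1+1 = 0 carry 1
  1+0+1 = 0 carry 1
  final carry 1

0b1000110100000111000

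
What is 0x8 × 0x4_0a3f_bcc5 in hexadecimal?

Multiply each base-16 digit by 8, carrying:
  5×8 = 40 → write 8 carry 2
  c×8+2 = 98 → write 2 carry 6
  c×8+6 = 102 → write 6 carry 6
  b×8+6 = 94 → write e carry 5
  f×8+5 = 125 → write d carry 7
  3×8+7 = 31 → write f carry 1
  a×8+1 = 81 → write 1 carry 5
  0×8+5 = 5 → write 5
  4×8 = 32 → write 0 carry 2
  remaining carry: 2

0x2051fde628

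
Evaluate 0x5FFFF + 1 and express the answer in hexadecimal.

The trailing 4 digits are F (max in base 16), so adding 1 cascades: they roll to 0 and the next digit up increments.

0x60000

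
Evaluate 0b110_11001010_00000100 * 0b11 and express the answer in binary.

0b101000101111000001100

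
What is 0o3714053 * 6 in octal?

0o27310402

Multiply each base-8 digit by 6, carrying:
  3×6 = 18 → write 2 carry 2
  5×6+2 = 32 → write 0 carry 4
  0×6+4 = 4 → write 4
  4×6 = 24 → write 0 carry 3
  1×6+3 = 9 → write 1 carry 1
  7×6+1 = 43 → write 3 carry 5
  3×6+5 = 23 → write 7 carry 2
  remaining carry: 2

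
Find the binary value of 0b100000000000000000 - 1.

0b11111111111111111

The trailing 17 digits are 0, so subtracting 1 borrows through: they become 1 and the next digit up decrements.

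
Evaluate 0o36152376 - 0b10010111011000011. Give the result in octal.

0b10010111011000011 = 0o227303 in octal.
Subtract column by column in base 8:
  6-3 → 3
  7-0 → 7
  3-3 → 0
  2-7 → 3 (borrow)
  5-2-1 → 2
  1-2 → 7 (borrow)
  6-0-1 → 5
  3-0 → 3

0o35723073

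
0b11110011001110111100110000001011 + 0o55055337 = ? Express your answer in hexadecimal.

0xF3F026EA

0b11110011001110111100110000001011 = 0xF33BCC0B in hexadecimal.
0o55055337 = 0xB45ADF in hexadecimal.
Add column by column in base 16, right to left:
  B+F = A carry 1
  0+D+1 = E
  C+A = 6 carry 1
  C+5+1 = 2 carry 1
  B+4+1 = 0 carry 1
  3+B+1 = F
  3+0 = 3
  F+0 = F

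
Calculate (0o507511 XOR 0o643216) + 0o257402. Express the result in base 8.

First 0o507511 XOR 0o643216 = 0o344707.
Add column by column in base 8, right to left:
  7+2 = 1 carry 1
  0+0+1 = 1
  7+4 = 3 carry 1
  4+7+1 = 4 carry 1
  4+5+1 = 2 carry 1
  3+2+1 = 6

0o624311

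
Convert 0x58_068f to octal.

0o26003217

Expand each hex digit to 4 bits: 5=0101 8=1000 0=0000 6=0110 8=1000 f=1111.
Group the bits in threes: 010 110 000 000 011 010 001 111 → 26003217.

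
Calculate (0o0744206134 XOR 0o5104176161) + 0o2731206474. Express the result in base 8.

0o10571576551

First 0o0744206134 XOR 0o5104176161 = 0o5640370055.
Add column by column in base 8, right to left:
  5+4 = 1 carry 1
  5+7+1 = 5 carry 1
  0+4+1 = 5
  0+6 = 6
  7+0 = 7
  3+2 = 5
  0+1 = 1
  4+3 = 7
  6+7 = 5 carry 1
  5+2+1 = 0 carry 1
  final carry 1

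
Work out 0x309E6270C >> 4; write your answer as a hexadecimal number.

0x309E6270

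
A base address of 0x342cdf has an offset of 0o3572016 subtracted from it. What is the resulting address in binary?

0b1001010011100011010001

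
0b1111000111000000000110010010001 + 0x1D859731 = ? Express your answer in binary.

0x1D859731 = 0b11101100001011001011100110001 in binary.
Add column by column in base 2, right to left:
  1+1 = 0 carry 1
  0+0+1 = 1
  0+0 = 0
  0+0 = 0
  1+1 = 0 carry 1
  0+1+1 = 0 carry 1
  0+0+1 = 1
  1+0 = 1
  0+1 = 1
  0+1 = 1
  1+1 = 0 carry 1
  1+0+1 = 0 carry 1
  0+1+1 = 0 carry 1
  0+0+1 = 1
  0+0 = 0
  0+1 = 1
  0+1 = 1
  0+0 = 0
  0+1 = 1
  0+0 = 0
  0+0 = 0
  1+0 = 1
  1+0 = 1
  1+1 = 0 carry 1
  0+1+1 = 0 carry 1
  0+0+1 = 1
  0+1 = 1
  1+1 = 0 carry 1
  1+1+1 = 1 carry 1
  1+0+1 = 0 carry 1
  1+0+1 = 0 carry 1
  final carry 1

0b10010110011001011010001111000010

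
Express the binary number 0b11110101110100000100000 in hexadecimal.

0x7ae820

Group the bits into nibbles: 0111 1010 1110 1000 0010 0000 → 7ae820.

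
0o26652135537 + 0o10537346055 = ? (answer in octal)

0o37411503614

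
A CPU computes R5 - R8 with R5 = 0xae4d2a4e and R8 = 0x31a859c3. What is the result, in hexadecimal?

Subtract column by column in base 16:
  e-3 → b
  4-c → 8 (borrow)
  a-9-1 → 0
  2-5 → d (borrow)
  d-8-1 → 4
  4-a → a (borrow)
  e-1-1 → c
  a-3 → 7

0x7ca4d08b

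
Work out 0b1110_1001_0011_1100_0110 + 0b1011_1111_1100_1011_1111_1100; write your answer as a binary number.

Add column by column in base 2, right to left:
  0+0 = 0
  1+0 = 1
  1+1 = 0 carry 1
  0+1+1 = 0 carry 1
  0+1+1 = 0 carry 1
  0+1+1 = 0 carry 1
  1+1+1 = 1 carry 1
  1+1+1 = 1 carry 1
  1+1+1 = 1 carry 1
  1+1+1 = 1 carry 1
  0+0+1 = 1
  0+1 = 1
  1+0 = 1
  0+0 = 0
  0+1 = 1
  1+1 = 0 carry 1
  0+1+1 = 0 carry 1
  1+1+1 = 1 carry 1
  1+1+1 = 1 carry 1
  1+1+1 = 1 carry 1
  0+1+1 = 0 carry 1
  0+1+1 = 0 carry 1
  0+0+1 = 1
  0+1 = 1

0b110011100101111111000010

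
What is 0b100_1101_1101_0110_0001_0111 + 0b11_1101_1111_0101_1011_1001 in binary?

0b100010111100101111010000

Add column by column in base 2, right to left:
  1+1 = 0 carry 1
  1+0+1 = 0 carry 1
  1+0+1 = 0 carry 1
  0+1+1 = 0 carry 1
  1+1+1 = 1 carry 1
  0+1+1 = 0 carry 1
  0+0+1 = 1
  0+1 = 1
  0+1 = 1
  1+0 = 1
  1+1 = 0 carry 1
  0+0+1 = 1
  1+1 = 0 carry 1
  0+1+1 = 0 carry 1
  1+1+1 = 1 carry 1
  1+1+1 = 1 carry 1
  1+1+1 = 1 carry 1
  0+0+1 = 1
  1+1 = 0 carry 1
  1+1+1 = 1 carry 1
  0+1+1 = 0 carry 1
  0+1+1 = 0 carry 1
  1+0+1 = 0 carry 1
  final carry 1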